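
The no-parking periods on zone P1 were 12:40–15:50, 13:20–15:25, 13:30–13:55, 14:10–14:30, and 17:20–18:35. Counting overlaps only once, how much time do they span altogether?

Merged: 12:40-15:50, 17:20-18:35.
Lengths: 3 h 10 min + 1 h 15 min = 4 h 25 min.

4 h 25 min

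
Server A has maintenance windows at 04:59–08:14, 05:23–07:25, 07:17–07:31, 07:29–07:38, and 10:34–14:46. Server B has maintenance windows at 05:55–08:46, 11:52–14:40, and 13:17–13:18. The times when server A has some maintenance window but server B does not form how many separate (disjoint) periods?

3

First set merges to 04:59-08:14, 10:34-14:46.
Second set merges to 05:55-08:46, 11:52-14:40.
A \ B = 04:59-05:55, 10:34-11:52, 14:40-14:46.
That is 3 disjoint pieces.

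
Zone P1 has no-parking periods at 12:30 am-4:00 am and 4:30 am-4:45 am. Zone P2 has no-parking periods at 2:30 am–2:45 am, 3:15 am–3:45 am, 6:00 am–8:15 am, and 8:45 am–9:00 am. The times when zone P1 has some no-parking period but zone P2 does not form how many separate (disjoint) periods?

A \ B = 12:30 am–2:30 am, 2:45 am–3:15 am, 3:45 am–4:00 am, 4:30 am–4:45 am.
That is 4 disjoint pieces.

4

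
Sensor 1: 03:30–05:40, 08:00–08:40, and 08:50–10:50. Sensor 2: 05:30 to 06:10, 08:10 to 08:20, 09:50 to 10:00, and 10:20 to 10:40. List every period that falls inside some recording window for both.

05:30–05:40, 08:10–08:20, 09:50–10:00, 10:20–10:40

03:30–05:40 ∩ B → 05:30–05:40.
08:00–08:40 ∩ B → 08:10–08:20.
08:50–10:50 ∩ B → 09:50–10:00, 10:20–10:40.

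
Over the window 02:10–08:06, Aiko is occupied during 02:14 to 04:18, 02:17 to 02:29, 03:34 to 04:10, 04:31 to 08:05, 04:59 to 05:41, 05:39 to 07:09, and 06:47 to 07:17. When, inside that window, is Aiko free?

02:10–02:14, 04:18–04:31, 08:05–08:06

The merged coverage is 02:14–04:18, 04:31–08:05.
Gaps within 02:10–08:06: 02:10–02:14, 04:18–04:31, 08:05–08:06.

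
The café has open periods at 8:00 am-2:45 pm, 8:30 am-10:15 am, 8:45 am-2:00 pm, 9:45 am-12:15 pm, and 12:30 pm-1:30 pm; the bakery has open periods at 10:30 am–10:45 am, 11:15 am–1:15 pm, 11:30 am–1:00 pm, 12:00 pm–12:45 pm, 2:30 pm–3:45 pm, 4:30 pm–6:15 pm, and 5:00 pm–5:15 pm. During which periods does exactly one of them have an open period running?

First set merges to 8:00 am-2:45 pm.
Second set merges to 10:30 am-10:45 am, 11:15 am-1:15 pm, 2:30 pm-3:45 pm, 4:30 pm-6:15 pm.
A \ B = 8:00 am-10:30 am, 10:45 am-11:15 am, 1:15 pm-2:30 pm.
B \ A = 2:45 pm-3:45 pm, 4:30 pm-6:15 pm.
Union of the two gives the symmetric difference.

8:00 am-10:30 am, 10:45 am-11:15 am, 1:15 pm-2:30 pm, 2:45 pm-3:45 pm, 4:30 pm-6:15 pm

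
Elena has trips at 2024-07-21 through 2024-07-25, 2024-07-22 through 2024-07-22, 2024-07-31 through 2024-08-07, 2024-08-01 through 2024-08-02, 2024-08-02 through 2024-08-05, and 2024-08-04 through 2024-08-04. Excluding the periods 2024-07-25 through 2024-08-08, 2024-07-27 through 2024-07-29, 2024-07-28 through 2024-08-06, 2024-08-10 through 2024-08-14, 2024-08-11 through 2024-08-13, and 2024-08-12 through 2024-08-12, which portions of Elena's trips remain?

2024-07-21 through 2024-07-24

A, merged: 2024-07-21 through 2024-07-25, 2024-07-31 through 2024-08-07.
B, merged: 2024-07-25 through 2024-08-08, 2024-08-10 through 2024-08-14.
2024-07-21 through 2024-07-25 \ B = 2024-07-21 through 2024-07-24.
2024-07-31 through 2024-08-07: entirely removed.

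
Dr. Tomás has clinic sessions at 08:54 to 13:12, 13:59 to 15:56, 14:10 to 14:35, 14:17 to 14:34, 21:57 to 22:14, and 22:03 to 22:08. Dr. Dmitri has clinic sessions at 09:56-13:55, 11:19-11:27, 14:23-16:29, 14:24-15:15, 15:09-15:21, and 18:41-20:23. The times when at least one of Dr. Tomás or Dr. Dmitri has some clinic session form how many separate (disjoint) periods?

4

First set merges to 08:54–13:12, 13:59–15:56, 21:57–22:14.
Second set merges to 09:56–13:55, 14:23–16:29, 18:41–20:23.
A ∪ B = 08:54–13:55, 13:59–16:29, 18:41–20:23, 21:57–22:14.
That is 4 disjoint pieces.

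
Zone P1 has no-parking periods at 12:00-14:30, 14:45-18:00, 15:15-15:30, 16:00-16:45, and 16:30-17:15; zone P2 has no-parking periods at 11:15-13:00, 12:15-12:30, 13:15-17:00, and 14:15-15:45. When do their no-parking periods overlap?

12:00–13:00, 13:15–14:30, 14:45–17:00

First set merges to 12:00–14:30, 14:45–18:00.
Second set merges to 11:15–13:00, 13:15–17:00.
12:00–14:30 ∩ B → 12:00–13:00, 13:15–14:30.
14:45–18:00 ∩ B → 14:45–17:00.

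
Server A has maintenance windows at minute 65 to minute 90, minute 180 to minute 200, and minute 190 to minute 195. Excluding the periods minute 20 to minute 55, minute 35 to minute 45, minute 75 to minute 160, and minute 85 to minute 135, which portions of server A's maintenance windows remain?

First set merges to minute 65 to minute 90, minute 180 to minute 200.
Second set merges to minute 20 to minute 55, minute 75 to minute 160.
minute 65 to minute 90 minus B → minute 65 to minute 75.
minute 180 to minute 200: no B overlap → unchanged.

minute 65 to minute 75, minute 180 to minute 200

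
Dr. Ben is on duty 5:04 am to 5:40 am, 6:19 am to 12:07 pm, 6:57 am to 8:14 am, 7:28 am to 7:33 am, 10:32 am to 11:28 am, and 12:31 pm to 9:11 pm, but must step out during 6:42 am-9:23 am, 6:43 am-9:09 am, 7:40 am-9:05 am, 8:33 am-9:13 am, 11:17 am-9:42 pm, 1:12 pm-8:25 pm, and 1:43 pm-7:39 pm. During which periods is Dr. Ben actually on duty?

Merge the first list: 5:04 am-5:40 am, 6:19 am-12:07 pm, 12:31 pm-9:11 pm.
Merge the second list: 6:42 am-9:23 am, 11:17 am-9:42 pm.
5:04 am-5:40 am: no B overlap → unchanged.
6:19 am-12:07 pm minus B → 6:19 am-6:42 am, 9:23 am-11:17 am.
12:31 pm-9:11 pm: fully covered by B → removed.

5:04 am-5:40 am, 6:19 am-6:42 am, 9:23 am-11:17 am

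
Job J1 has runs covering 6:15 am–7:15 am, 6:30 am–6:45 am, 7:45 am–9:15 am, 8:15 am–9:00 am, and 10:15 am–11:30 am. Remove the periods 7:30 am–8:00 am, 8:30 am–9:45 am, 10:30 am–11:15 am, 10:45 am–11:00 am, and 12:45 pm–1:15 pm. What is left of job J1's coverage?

6:15 am–7:15 am, 8:00 am–8:30 am, 10:15 am–10:30 am, 11:15 am–11:30 am

Merge the first list: 6:15 am–7:15 am, 7:45 am–9:15 am, 10:15 am–11:30 am.
Merge the second list: 7:30 am–8:00 am, 8:30 am–9:45 am, 10:30 am–11:15 am, 12:45 pm–1:15 pm.
6:15 am–7:15 am: nothing removed.
7:45 am–9:15 am \ B = 8:00 am–8:30 am.
10:15 am–11:30 am \ B = 10:15 am–10:30 am, 11:15 am–11:30 am.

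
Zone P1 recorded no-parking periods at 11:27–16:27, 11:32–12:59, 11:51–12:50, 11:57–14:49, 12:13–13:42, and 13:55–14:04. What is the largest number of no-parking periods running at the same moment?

5

Walk the sorted start/end points keeping a running depth.
The depth first hits 5 at 12:13.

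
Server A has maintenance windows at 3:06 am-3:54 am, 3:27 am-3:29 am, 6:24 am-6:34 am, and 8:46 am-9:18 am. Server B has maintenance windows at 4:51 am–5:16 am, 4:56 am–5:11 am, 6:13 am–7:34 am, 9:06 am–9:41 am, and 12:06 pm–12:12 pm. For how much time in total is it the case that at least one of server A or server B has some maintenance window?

First set merges to 3:06 am-3:54 am, 6:24 am-6:34 am, 8:46 am-9:18 am.
Second set merges to 4:51 am-5:16 am, 6:13 am-7:34 am, 9:06 am-9:41 am, 12:06 pm-12:12 pm.
A ∪ B = 3:06 am-3:54 am, 4:51 am-5:16 am, 6:13 am-7:34 am, 8:46 am-9:41 am, 12:06 pm-12:12 pm.
Total: 48 min + 25 min + 1 h 21 min + 55 min + 6 min = 3 h 35 min.

3 h 35 min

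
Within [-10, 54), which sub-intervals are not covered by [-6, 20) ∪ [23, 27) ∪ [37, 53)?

[-10, -6) ∪ [20, 23) ∪ [27, 37) ∪ [53, 54)

The merged coverage is [-6, 20), [23, 27), [37, 53).
Uncovered inside [-10, 54): [-10, -6), [20, 23), [27, 37), [53, 54).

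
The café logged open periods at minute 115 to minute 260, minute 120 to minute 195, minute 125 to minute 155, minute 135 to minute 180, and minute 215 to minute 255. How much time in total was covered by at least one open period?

145 minutes

Merged: minute 115 to minute 260.
Length: 145 minutes.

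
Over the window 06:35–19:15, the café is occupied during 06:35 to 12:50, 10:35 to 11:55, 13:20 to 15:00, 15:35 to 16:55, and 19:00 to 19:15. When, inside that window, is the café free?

12:50–13:20, 15:00–15:35, 16:55–19:00

Covered (merged): 06:35–12:50, 13:20–15:00, 15:35–16:55, 19:00–19:15.
Complement within 06:35–19:15: 12:50–13:20, 15:00–15:35, 16:55–19:00.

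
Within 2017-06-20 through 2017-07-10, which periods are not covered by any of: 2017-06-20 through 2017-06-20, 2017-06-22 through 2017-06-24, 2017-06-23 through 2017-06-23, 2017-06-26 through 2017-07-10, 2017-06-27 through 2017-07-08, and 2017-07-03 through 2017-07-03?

2017-06-21 through 2017-06-21, 2017-06-25 through 2017-06-25

Covered (merged): 2017-06-20 through 2017-06-20, 2017-06-22 through 2017-06-24, 2017-06-26 through 2017-07-10.
Uncovered inside 2017-06-20 through 2017-07-10: 2017-06-21 through 2017-06-21, 2017-06-25 through 2017-06-25.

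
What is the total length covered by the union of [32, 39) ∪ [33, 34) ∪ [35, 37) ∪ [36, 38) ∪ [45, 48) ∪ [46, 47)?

Merged: [32, 39), [45, 48).
Lengths: 7 + 3 = 10.

10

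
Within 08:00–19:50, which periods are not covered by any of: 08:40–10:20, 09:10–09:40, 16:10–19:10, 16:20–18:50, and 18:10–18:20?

After merging, the occupied span is 08:40–10:20, 16:10–19:10.
Gaps within 08:00–19:50: 08:00–08:40, 10:20–16:10, 19:10–19:50.

08:00–08:40, 10:20–16:10, 19:10–19:50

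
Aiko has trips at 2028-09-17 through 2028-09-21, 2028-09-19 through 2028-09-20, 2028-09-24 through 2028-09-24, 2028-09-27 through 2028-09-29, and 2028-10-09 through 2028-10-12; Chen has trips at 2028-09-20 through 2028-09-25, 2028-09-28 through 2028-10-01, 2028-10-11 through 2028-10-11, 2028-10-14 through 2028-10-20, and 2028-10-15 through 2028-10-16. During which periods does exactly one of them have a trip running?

2028-09-17 through 2028-09-19, 2028-09-22 through 2028-09-23, 2028-09-25 through 2028-09-25, 2028-09-27 through 2028-09-27, 2028-09-30 through 2028-10-01, 2028-10-09 through 2028-10-10, 2028-10-12 through 2028-10-12, 2028-10-14 through 2028-10-20

A, merged: 2028-09-17 through 2028-09-21, 2028-09-24 through 2028-09-24, 2028-09-27 through 2028-09-29, 2028-10-09 through 2028-10-12.
B, merged: 2028-09-20 through 2028-09-25, 2028-09-28 through 2028-10-01, 2028-10-11 through 2028-10-11, 2028-10-14 through 2028-10-20.
A but not B: 2028-09-17 through 2028-09-19, 2028-09-27 through 2028-09-27, 2028-10-09 through 2028-10-10, 2028-10-12 through 2028-10-12.
B but not A: 2028-09-22 through 2028-09-23, 2028-09-25 through 2028-09-25, 2028-09-30 through 2028-10-01, 2028-10-14 through 2028-10-20.
Combining gives A △ B.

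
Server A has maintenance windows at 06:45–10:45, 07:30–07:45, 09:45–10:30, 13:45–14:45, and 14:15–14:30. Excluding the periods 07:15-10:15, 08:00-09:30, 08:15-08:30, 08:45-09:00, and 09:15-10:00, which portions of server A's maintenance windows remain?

Merge the first list: 06:45–10:45, 13:45–14:45.
Merge the second list: 07:15–10:15.
06:45–10:45 \ B = 06:45–07:15, 10:15–10:45.
13:45–14:45: nothing removed.

06:45–07:15, 10:15–10:45, 13:45–14:45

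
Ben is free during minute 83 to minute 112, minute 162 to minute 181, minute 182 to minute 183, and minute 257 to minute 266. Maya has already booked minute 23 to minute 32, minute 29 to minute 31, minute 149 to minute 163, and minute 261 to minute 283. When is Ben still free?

Merge the second list: minute 23 to minute 32, minute 149 to minute 163, minute 261 to minute 283.
minute 83 to minute 112 is untouched.
minute 162 to minute 181 with B removed leaves minute 163 to minute 181.
minute 182 to minute 183 is untouched.
minute 257 to minute 266 with B removed leaves minute 257 to minute 261.

minute 83 to minute 112, minute 163 to minute 181, minute 182 to minute 183, minute 257 to minute 261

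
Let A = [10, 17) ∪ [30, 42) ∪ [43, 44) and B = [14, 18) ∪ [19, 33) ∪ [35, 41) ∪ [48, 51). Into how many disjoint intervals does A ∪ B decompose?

4

A ∪ B = [10, 18), [19, 42), [43, 44), [48, 51).
That is 4 disjoint pieces.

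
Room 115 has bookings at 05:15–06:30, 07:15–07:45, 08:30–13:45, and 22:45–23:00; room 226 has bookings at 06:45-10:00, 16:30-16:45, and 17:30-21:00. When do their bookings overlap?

07:15–07:45, 08:30–10:00

05:15–06:30 falls entirely outside B.
07:15–07:45 overlaps B on 07:15–07:45.
08:30–13:45 overlaps B on 08:30–10:00.
22:45–23:00 falls entirely outside B.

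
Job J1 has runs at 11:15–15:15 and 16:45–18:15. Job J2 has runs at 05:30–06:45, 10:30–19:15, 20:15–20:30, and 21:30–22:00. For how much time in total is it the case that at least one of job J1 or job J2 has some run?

A ∪ B = 05:30–06:45, 10:30–19:15, 20:15–20:30, 21:30–22:00.
Total: 1 h 15 min + 8 h 45 min + 15 min + 30 min = 10 h 45 min.

10 h 45 min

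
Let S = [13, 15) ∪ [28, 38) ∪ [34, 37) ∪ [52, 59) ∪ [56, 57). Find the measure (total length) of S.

19

Merged: [13, 15), [28, 38), [52, 59).
Lengths: 2 + 10 + 7 = 19.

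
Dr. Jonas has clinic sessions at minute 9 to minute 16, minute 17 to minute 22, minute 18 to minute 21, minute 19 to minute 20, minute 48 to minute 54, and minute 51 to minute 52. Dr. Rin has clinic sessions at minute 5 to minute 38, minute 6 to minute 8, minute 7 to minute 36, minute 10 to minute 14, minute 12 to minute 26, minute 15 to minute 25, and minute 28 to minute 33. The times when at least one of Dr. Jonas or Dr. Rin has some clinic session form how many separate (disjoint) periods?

Merge the first list: minute 9 to minute 16, minute 17 to minute 22, minute 48 to minute 54.
Merge the second list: minute 5 to minute 38.
A ∪ B = minute 5 to minute 38, minute 48 to minute 54.
That is 2 disjoint pieces.

2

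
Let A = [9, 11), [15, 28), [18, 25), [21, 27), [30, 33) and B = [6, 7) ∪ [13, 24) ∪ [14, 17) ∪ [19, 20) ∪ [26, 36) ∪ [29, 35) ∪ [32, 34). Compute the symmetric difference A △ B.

First set merges to [9, 11), [15, 28), [30, 33).
Second set merges to [6, 7), [13, 24), [26, 36).
A but not B: [9, 11), [24, 26).
B but not A: [6, 7), [13, 15), [28, 30), [33, 36).
Combining gives A △ B.

[6, 7) ∪ [9, 11) ∪ [13, 15) ∪ [24, 26) ∪ [28, 30) ∪ [33, 36)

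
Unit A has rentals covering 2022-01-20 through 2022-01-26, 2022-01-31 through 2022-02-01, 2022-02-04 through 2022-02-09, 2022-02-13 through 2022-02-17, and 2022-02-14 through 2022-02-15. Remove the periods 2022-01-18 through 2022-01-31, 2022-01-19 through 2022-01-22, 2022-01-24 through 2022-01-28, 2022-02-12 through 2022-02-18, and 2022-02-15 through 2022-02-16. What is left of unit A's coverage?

2022-02-01 through 2022-02-01, 2022-02-04 through 2022-02-09

First set merges to 2022-01-20 through 2022-01-26, 2022-01-31 through 2022-02-01, 2022-02-04 through 2022-02-09, 2022-02-13 through 2022-02-17.
Second set merges to 2022-01-18 through 2022-01-31, 2022-02-12 through 2022-02-18.
2022-01-20 through 2022-01-26: fully covered by B → removed.
2022-01-31 through 2022-02-01 minus B → 2022-02-01 through 2022-02-01.
2022-02-04 through 2022-02-09: no B overlap → unchanged.
2022-02-13 through 2022-02-17: fully covered by B → removed.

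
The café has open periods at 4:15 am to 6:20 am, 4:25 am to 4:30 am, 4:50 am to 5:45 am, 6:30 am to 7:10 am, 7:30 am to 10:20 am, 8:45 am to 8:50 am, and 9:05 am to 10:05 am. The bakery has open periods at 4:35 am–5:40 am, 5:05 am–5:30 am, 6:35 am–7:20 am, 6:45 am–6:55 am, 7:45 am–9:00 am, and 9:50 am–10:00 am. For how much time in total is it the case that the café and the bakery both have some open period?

3 h 5 min

Merge the first list: 4:15 am-6:20 am, 6:30 am-7:10 am, 7:30 am-10:20 am.
Merge the second list: 4:35 am-5:40 am, 6:35 am-7:20 am, 7:45 am-9:00 am, 9:50 am-10:00 am.
A ∩ B = 4:35 am-5:40 am, 6:35 am-7:10 am, 7:45 am-9:00 am, 9:50 am-10:00 am.
Total: 1 h 5 min + 35 min + 1 h 15 min + 10 min = 3 h 5 min.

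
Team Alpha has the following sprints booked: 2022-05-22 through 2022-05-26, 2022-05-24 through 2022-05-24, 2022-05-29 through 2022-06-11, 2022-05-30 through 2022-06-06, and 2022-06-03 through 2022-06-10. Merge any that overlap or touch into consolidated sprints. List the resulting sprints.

2022-05-24 through 2022-05-24 overlaps/touches 2022-05-22 through 2022-05-26 → extend to 2022-05-22 through 2022-05-26.
2022-05-29 through 2022-06-11 is disjoint → start new block.
2022-05-30 through 2022-06-06 overlaps/touches 2022-05-29 through 2022-06-11 → extend to 2022-05-29 through 2022-06-11.
2022-06-03 through 2022-06-10 overlaps/touches 2022-05-29 through 2022-06-11 → extend to 2022-05-29 through 2022-06-11.

2022-05-22 through 2022-05-26, 2022-05-29 through 2022-06-11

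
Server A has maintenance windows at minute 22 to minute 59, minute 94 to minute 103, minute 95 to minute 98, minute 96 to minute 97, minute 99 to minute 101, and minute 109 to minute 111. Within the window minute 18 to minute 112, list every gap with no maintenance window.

The merged coverage is minute 22 to minute 59, minute 94 to minute 103, minute 109 to minute 111.
Gaps within minute 18 to minute 112: minute 18 to minute 22, minute 59 to minute 94, minute 103 to minute 109, minute 111 to minute 112.

minute 18 to minute 22, minute 59 to minute 94, minute 103 to minute 109, minute 111 to minute 112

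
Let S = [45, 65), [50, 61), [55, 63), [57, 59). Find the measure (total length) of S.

20

Merged: [45, 65).
Length: 20.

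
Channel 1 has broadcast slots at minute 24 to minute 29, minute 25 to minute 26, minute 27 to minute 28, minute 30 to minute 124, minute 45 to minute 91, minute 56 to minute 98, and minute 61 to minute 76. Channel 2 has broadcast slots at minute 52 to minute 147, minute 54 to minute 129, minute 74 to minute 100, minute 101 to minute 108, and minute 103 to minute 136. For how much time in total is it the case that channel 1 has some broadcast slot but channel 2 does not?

27 minutes

A, merged: minute 24 to minute 29, minute 30 to minute 124.
B, merged: minute 52 to minute 147.
A \ B = minute 24 to minute 29, minute 30 to minute 52.
Total: 5 minutes + 22 minutes = 27 minutes.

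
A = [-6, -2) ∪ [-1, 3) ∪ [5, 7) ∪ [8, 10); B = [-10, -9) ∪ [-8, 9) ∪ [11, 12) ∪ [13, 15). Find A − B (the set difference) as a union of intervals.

[-6, -2) lies entirely inside B → drops out.
[-1, 3) lies entirely inside B → drops out.
[5, 7) lies entirely inside B → drops out.
[8, 10) with B removed leaves [9, 10).

[9, 10)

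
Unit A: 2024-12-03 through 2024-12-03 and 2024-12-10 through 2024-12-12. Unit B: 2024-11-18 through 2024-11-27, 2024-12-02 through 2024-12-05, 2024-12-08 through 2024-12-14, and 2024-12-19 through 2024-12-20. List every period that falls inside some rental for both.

2024-12-03 through 2024-12-03, 2024-12-10 through 2024-12-12

2024-12-03 through 2024-12-03 overlaps B on 2024-12-03 through 2024-12-03.
2024-12-10 through 2024-12-12 overlaps B on 2024-12-10 through 2024-12-12.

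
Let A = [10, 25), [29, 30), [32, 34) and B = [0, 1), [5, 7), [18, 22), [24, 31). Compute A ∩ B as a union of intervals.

[10, 25) overlaps B on [18, 22), [24, 25).
[29, 30) overlaps B on [29, 30).
[32, 34) falls entirely outside B.

[18, 22) ∪ [24, 25) ∪ [29, 30)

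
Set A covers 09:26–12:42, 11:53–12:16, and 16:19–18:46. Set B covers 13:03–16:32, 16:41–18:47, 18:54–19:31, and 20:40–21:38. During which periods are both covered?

16:19-16:32, 16:41-18:46

A, merged: 09:26-12:42, 16:19-18:46.
09:26-12:42: no overlap with the second set.
16:19-18:46 meets the second set on 16:19-16:32, 16:41-18:46.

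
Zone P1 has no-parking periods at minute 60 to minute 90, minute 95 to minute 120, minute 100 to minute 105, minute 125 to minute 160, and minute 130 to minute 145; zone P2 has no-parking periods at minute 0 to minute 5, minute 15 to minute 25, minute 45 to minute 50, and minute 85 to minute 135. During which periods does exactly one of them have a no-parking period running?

minute 0 to minute 5, minute 15 to minute 25, minute 45 to minute 50, minute 60 to minute 85, minute 90 to minute 95, minute 120 to minute 125, minute 135 to minute 160

First set merges to minute 60 to minute 90, minute 95 to minute 120, minute 125 to minute 160.
Only in the first: minute 60 to minute 85, minute 135 to minute 160.
Only in the second: minute 0 to minute 5, minute 15 to minute 25, minute 45 to minute 50, minute 90 to minute 95, minute 120 to minute 125.
Together these are the periods covered by exactly one.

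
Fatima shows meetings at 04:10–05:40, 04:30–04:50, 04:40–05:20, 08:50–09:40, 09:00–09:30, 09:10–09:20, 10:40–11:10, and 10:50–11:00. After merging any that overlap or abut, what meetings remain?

04:30–04:50 overlaps/touches 04:10–05:40 → extend to 04:10–05:40.
04:40–05:20 overlaps/touches 04:10–05:40 → extend to 04:10–05:40.
08:50–09:40 is disjoint → start new block.
09:00–09:30 overlaps/touches 08:50–09:40 → extend to 08:50–09:40.
09:10–09:20 overlaps/touches 08:50–09:40 → extend to 08:50–09:40.
10:40–11:10 is disjoint → start new block.
10:50–11:00 overlaps/touches 10:40–11:10 → extend to 10:40–11:10.

04:10–05:40, 08:50–09:40, 10:40–11:10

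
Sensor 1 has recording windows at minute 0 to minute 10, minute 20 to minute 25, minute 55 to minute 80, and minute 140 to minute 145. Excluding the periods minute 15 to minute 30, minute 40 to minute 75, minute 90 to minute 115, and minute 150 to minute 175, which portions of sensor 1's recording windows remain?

minute 0 to minute 10: nothing removed.
minute 20 to minute 25: entirely removed.
minute 55 to minute 80 \ B = minute 75 to minute 80.
minute 140 to minute 145: nothing removed.

minute 0 to minute 10, minute 75 to minute 80, minute 140 to minute 145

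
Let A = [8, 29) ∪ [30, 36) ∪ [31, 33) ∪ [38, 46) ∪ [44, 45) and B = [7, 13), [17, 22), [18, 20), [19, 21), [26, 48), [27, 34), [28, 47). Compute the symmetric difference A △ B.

[7, 8) ∪ [13, 17) ∪ [22, 26) ∪ [29, 30) ∪ [36, 38) ∪ [46, 48)

First set merges to [8, 29), [30, 36), [38, 46).
Second set merges to [7, 13), [17, 22), [26, 48).
A but not B: [13, 17), [22, 26).
B but not A: [7, 8), [29, 30), [36, 38), [46, 48).
Combining gives A △ B.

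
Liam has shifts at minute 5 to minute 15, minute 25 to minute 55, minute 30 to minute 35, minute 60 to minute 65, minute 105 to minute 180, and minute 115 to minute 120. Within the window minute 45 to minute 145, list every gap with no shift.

Covered (merged): minute 5 to minute 15, minute 25 to minute 55, minute 60 to minute 65, minute 105 to minute 180.
Uncovered inside minute 45 to minute 145: minute 55 to minute 60, minute 65 to minute 105.

minute 55 to minute 60, minute 65 to minute 105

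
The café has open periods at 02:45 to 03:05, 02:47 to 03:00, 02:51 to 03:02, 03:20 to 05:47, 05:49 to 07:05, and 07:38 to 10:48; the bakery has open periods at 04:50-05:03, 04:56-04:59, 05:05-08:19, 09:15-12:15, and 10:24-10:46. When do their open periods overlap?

04:50–05:03, 05:05–05:47, 05:49–07:05, 07:38–08:19, 09:15–10:48

First set merges to 02:45–03:05, 03:20–05:47, 05:49–07:05, 07:38–10:48.
Second set merges to 04:50–05:03, 05:05–08:19, 09:15–12:15.
02:45–03:05: no overlap with the second set.
03:20–05:47 meets the second set on 04:50–05:03, 05:05–05:47.
05:49–07:05 meets the second set on 05:49–07:05.
07:38–10:48 meets the second set on 07:38–08:19, 09:15–10:48.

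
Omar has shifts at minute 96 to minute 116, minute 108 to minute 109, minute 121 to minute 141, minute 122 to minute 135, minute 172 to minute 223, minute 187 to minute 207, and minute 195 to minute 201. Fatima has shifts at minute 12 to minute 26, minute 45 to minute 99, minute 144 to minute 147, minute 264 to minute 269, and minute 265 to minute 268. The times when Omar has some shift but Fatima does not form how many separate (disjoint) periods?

3

Merge the first list: minute 96 to minute 116, minute 121 to minute 141, minute 172 to minute 223.
Merge the second list: minute 12 to minute 26, minute 45 to minute 99, minute 144 to minute 147, minute 264 to minute 269.
A \ B = minute 99 to minute 116, minute 121 to minute 141, minute 172 to minute 223.
That is 3 disjoint pieces.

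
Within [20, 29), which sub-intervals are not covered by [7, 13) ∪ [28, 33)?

[20, 28)

After merging, the occupied span is [7, 13), [28, 33).
Uncovered inside [20, 29): [20, 28).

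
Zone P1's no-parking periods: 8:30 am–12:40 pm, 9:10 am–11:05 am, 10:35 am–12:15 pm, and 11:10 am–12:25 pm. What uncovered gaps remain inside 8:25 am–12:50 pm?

8:25 am–8:30 am, 12:40 pm–12:50 pm

Covered (merged): 8:30 am–12:40 pm.
Complement within 8:25 am–12:50 pm: 8:25 am–8:30 am, 12:40 pm–12:50 pm.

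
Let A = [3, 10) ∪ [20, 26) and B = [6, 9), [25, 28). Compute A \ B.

[3, 6) ∪ [9, 10) ∪ [20, 25)

[3, 10) \ B = [3, 6), [9, 10).
[20, 26) \ B = [20, 25).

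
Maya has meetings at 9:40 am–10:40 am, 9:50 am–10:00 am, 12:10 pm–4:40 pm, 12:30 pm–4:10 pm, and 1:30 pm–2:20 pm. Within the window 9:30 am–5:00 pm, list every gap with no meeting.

The merged coverage is 9:40 am–10:40 am, 12:10 pm–4:40 pm.
Uncovered inside 9:30 am–5:00 pm: 9:30 am–9:40 am, 10:40 am–12:10 pm, 4:40 pm–5:00 pm.

9:30 am–9:40 am, 10:40 am–12:10 pm, 4:40 pm–5:00 pm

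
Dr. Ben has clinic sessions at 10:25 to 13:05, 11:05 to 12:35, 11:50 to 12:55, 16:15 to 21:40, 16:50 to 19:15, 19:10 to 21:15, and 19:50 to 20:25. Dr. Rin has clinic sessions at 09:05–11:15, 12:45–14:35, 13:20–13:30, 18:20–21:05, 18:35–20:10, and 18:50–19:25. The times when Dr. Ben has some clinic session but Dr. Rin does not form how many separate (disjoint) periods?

3

Merge the first list: 10:25-13:05, 16:15-21:40.
Merge the second list: 09:05-11:15, 12:45-14:35, 18:20-21:05.
A \ B = 11:15-12:45, 16:15-18:20, 21:05-21:40.
That is 3 disjoint pieces.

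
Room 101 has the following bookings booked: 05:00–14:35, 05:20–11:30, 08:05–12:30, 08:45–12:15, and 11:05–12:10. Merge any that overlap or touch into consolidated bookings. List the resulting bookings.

05:00–14:35

05:20–11:30 overlaps/touches 05:00–14:35 → extend to 05:00–14:35.
08:05–12:30 overlaps/touches 05:00–14:35 → extend to 05:00–14:35.
08:45–12:15 overlaps/touches 05:00–14:35 → extend to 05:00–14:35.
11:05–12:10 overlaps/touches 05:00–14:35 → extend to 05:00–14:35.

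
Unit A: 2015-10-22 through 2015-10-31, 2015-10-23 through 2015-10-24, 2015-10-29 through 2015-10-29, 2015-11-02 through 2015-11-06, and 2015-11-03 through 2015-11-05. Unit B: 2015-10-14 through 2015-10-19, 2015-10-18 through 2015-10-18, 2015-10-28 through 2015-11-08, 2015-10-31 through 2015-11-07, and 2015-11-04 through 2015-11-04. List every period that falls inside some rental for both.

2015-10-28 through 2015-10-31, 2015-11-02 through 2015-11-06

Merge the first list: 2015-10-22 through 2015-10-31, 2015-11-02 through 2015-11-06.
Merge the second list: 2015-10-14 through 2015-10-19, 2015-10-28 through 2015-11-08.
2015-10-22 through 2015-10-31 overlaps B on 2015-10-28 through 2015-10-31.
2015-11-02 through 2015-11-06 overlaps B on 2015-11-02 through 2015-11-06.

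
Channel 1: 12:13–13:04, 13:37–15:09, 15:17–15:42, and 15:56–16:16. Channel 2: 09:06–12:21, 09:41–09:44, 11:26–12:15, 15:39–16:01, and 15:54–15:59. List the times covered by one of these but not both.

Second set merges to 09:06-12:21, 15:39-16:01.
A \ B = 12:21-13:04, 13:37-15:09, 15:17-15:39, 16:01-16:16.
B \ A = 09:06-12:13, 15:42-15:56.
Union of the two gives the symmetric difference.

09:06-12:13, 12:21-13:04, 13:37-15:09, 15:17-15:39, 15:42-15:56, 16:01-16:16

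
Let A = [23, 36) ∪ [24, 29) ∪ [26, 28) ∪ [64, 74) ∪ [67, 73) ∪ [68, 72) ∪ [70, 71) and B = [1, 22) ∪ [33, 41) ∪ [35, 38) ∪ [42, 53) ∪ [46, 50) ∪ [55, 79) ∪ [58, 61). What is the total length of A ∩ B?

First set merges to [23, 36), [64, 74).
Second set merges to [1, 22), [33, 41), [42, 53), [55, 79).
A ∩ B = [33, 36), [64, 74).
Total: 3 + 10 = 13.

13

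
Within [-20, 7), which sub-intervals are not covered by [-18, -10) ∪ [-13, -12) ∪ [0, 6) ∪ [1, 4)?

[-20, -18) ∪ [-10, 0) ∪ [6, 7)

After merging, the occupied span is [-18, -10), [0, 6).
Complement within [-20, 7): [-20, -18), [-10, 0), [6, 7).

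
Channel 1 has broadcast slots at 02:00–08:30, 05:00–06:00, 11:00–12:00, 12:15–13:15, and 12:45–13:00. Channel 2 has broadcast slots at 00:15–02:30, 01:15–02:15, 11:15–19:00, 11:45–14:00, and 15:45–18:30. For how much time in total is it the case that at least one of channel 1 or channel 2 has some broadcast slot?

16 h 15 min

Merge the first list: 02:00–08:30, 11:00–12:00, 12:15–13:15.
Merge the second list: 00:15–02:30, 11:15–19:00.
A ∪ B = 00:15–08:30, 11:00–19:00.
Total: 8 h 15 min + 8 h = 16 h 15 min.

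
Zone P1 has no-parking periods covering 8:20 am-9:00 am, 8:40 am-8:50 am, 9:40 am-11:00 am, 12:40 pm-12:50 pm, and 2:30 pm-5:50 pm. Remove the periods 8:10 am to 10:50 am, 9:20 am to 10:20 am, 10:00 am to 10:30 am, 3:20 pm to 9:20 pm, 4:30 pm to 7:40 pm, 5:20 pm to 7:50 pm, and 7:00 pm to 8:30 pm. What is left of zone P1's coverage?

10:50 am-11:00 am, 12:40 pm-12:50 pm, 2:30 pm-3:20 pm

First set merges to 8:20 am-9:00 am, 9:40 am-11:00 am, 12:40 pm-12:50 pm, 2:30 pm-5:50 pm.
Second set merges to 8:10 am-10:50 am, 3:20 pm-9:20 pm.
8:20 am-9:00 am: entirely removed.
9:40 am-11:00 am \ B = 10:50 am-11:00 am.
12:40 pm-12:50 pm: nothing removed.
2:30 pm-5:50 pm \ B = 2:30 pm-3:20 pm.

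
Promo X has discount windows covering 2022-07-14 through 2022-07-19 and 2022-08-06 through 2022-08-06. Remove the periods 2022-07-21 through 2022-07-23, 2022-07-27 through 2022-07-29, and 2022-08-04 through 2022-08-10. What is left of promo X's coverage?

2022-07-14 through 2022-07-19: nothing removed.
2022-08-06 through 2022-08-06: entirely removed.

2022-07-14 through 2022-07-19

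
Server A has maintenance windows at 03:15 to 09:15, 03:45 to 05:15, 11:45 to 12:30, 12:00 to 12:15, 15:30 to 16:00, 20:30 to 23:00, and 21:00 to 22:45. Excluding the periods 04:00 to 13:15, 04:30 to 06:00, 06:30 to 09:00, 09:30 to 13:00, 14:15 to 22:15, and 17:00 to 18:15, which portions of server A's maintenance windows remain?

First set merges to 03:15-09:15, 11:45-12:30, 15:30-16:00, 20:30-23:00.
Second set merges to 04:00-13:15, 14:15-22:15.
03:15-09:15 \ B = 03:15-04:00.
11:45-12:30: entirely removed.
15:30-16:00: entirely removed.
20:30-23:00 \ B = 22:15-23:00.

03:15-04:00, 22:15-23:00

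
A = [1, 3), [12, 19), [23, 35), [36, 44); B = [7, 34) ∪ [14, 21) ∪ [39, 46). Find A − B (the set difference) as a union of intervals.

B, merged: [7, 34), [39, 46).
[1, 3): no B overlap → unchanged.
[12, 19): fully covered by B → removed.
[23, 35) minus B → [34, 35).
[36, 44) minus B → [36, 39).

[1, 3) ∪ [34, 35) ∪ [36, 39)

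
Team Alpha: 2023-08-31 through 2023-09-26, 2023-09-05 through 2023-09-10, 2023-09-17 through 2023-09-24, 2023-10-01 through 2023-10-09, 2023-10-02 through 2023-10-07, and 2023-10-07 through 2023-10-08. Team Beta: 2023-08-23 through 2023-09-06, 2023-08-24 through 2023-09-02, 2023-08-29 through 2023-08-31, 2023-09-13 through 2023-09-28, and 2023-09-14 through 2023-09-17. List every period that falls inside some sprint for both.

Merge the first list: 2023-08-31 through 2023-09-26, 2023-10-01 through 2023-10-09.
Merge the second list: 2023-08-23 through 2023-09-06, 2023-09-13 through 2023-09-28.
2023-08-31 through 2023-09-26 ∩ B → 2023-08-31 through 2023-09-06, 2023-09-13 through 2023-09-26.
2023-10-01 through 2023-10-09 meets no B interval.

2023-08-31 through 2023-09-06, 2023-09-13 through 2023-09-26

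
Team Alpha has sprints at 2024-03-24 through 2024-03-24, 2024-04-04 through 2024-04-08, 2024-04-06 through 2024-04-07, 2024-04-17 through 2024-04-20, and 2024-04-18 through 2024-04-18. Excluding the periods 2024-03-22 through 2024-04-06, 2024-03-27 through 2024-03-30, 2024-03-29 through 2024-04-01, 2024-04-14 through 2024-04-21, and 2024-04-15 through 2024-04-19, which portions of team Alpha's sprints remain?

Merge the first list: 2024-03-24 through 2024-03-24, 2024-04-04 through 2024-04-08, 2024-04-17 through 2024-04-20.
Merge the second list: 2024-03-22 through 2024-04-06, 2024-04-14 through 2024-04-21.
2024-03-24 through 2024-03-24: fully covered by B → removed.
2024-04-04 through 2024-04-08 minus B → 2024-04-07 through 2024-04-08.
2024-04-17 through 2024-04-20: fully covered by B → removed.

2024-04-07 through 2024-04-08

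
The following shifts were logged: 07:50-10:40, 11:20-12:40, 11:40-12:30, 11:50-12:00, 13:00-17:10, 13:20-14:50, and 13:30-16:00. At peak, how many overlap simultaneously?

At 11:50, 3 of the intervals are simultaneously active.
No point has more.

3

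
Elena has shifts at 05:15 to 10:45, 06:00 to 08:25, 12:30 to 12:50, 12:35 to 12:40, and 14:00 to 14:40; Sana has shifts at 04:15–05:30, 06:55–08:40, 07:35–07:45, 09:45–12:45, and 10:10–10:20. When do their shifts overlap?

A, merged: 05:15-10:45, 12:30-12:50, 14:00-14:40.
B, merged: 04:15-05:30, 06:55-08:40, 09:45-12:45.
05:15-10:45 meets the second set on 05:15-05:30, 06:55-08:40, 09:45-10:45.
12:30-12:50 meets the second set on 12:30-12:45.
14:00-14:40: no overlap with the second set.

05:15-05:30, 06:55-08:40, 09:45-10:45, 12:30-12:45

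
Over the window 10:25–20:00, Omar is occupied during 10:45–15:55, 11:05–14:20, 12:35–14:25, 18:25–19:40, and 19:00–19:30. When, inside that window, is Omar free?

10:25-10:45, 15:55-18:25, 19:40-20:00

Covered (merged): 10:45-15:55, 18:25-19:40.
Complement within 10:25-20:00: 10:25-10:45, 15:55-18:25, 19:40-20:00.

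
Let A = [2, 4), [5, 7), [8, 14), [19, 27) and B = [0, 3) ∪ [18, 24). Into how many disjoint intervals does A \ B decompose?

A \ B = [3, 4), [5, 7), [8, 14), [24, 27).
That is 4 disjoint pieces.

4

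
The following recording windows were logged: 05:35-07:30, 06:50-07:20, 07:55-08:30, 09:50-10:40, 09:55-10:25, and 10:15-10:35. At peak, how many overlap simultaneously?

3

Walk the sorted start/end points keeping a running depth.
The depth first hits 3 at 10:15.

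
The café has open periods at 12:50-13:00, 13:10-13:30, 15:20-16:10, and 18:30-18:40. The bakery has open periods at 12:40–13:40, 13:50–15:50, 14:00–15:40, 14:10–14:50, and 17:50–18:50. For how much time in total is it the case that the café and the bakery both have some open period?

Second set merges to 12:40–13:40, 13:50–15:50, 17:50–18:50.
A ∩ B = 12:50–13:00, 13:10–13:30, 15:20–15:50, 18:30–18:40.
Total: 10 min + 20 min + 30 min + 10 min = 1 h 10 min.

1 h 10 min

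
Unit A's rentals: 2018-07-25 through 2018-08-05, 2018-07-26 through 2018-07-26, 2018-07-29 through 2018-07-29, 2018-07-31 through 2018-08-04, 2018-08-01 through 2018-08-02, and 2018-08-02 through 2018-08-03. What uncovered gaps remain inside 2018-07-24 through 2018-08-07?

2018-07-24 through 2018-07-24, 2018-08-06 through 2018-08-07

Covered (merged): 2018-07-25 through 2018-08-05.
Gaps within 2018-07-24 through 2018-08-07: 2018-07-24 through 2018-07-24, 2018-08-06 through 2018-08-07.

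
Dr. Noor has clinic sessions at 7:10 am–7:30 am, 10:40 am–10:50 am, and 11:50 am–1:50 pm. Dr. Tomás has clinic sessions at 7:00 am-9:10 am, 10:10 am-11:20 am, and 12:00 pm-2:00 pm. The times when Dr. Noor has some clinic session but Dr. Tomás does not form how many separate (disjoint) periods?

1

A \ B = 11:50 am–12:00 pm.
That is 1 disjoint piece.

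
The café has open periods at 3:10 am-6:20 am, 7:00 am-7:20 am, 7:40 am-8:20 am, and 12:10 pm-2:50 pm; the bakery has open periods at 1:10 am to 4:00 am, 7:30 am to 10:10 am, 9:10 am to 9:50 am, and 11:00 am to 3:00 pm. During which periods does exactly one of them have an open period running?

1:10 am–3:10 am, 4:00 am–6:20 am, 7:00 am–7:20 am, 7:30 am–7:40 am, 8:20 am–10:10 am, 11:00 am–12:10 pm, 2:50 pm–3:00 pm

B, merged: 1:10 am–4:00 am, 7:30 am–10:10 am, 11:00 am–3:00 pm.
A but not B: 4:00 am–6:20 am, 7:00 am–7:20 am.
B but not A: 1:10 am–3:10 am, 7:30 am–7:40 am, 8:20 am–10:10 am, 11:00 am–12:10 pm, 2:50 pm–3:00 pm.
Combining gives A △ B.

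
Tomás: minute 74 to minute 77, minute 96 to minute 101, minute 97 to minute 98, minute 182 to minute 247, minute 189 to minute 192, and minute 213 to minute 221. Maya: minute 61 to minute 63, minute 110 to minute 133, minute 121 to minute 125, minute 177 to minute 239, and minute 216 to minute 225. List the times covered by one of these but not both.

A, merged: minute 74 to minute 77, minute 96 to minute 101, minute 182 to minute 247.
B, merged: minute 61 to minute 63, minute 110 to minute 133, minute 177 to minute 239.
Only in the first: minute 74 to minute 77, minute 96 to minute 101, minute 239 to minute 247.
Only in the second: minute 61 to minute 63, minute 110 to minute 133, minute 177 to minute 182.
Together these are the periods covered by exactly one.

minute 61 to minute 63, minute 74 to minute 77, minute 96 to minute 101, minute 110 to minute 133, minute 177 to minute 182, minute 239 to minute 247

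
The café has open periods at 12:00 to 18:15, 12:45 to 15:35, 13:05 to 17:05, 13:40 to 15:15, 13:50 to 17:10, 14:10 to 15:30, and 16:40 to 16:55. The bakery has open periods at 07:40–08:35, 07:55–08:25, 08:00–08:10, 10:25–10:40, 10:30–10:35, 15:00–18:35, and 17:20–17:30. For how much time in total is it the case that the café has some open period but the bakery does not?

A, merged: 12:00–18:15.
B, merged: 07:40–08:35, 10:25–10:40, 15:00–18:35.
A \ B = 12:00–15:00.
Total: 3 h.

3 h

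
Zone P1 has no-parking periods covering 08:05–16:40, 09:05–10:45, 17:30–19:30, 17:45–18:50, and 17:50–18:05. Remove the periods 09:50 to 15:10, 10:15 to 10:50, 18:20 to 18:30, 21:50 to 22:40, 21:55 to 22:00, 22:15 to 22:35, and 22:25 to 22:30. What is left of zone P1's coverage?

First set merges to 08:05-16:40, 17:30-19:30.
Second set merges to 09:50-15:10, 18:20-18:30, 21:50-22:40.
08:05-16:40 \ B = 08:05-09:50, 15:10-16:40.
17:30-19:30 \ B = 17:30-18:20, 18:30-19:30.

08:05-09:50, 15:10-16:40, 17:30-18:20, 18:30-19:30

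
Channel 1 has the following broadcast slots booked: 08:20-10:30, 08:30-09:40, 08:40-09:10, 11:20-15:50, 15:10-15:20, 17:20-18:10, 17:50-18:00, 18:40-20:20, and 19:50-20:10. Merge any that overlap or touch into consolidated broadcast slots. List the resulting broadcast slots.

08:30–09:40 overlaps/touches 08:20–10:30 → extend to 08:20–10:30.
08:40–09:10 overlaps/touches 08:20–10:30 → extend to 08:20–10:30.
11:20–15:50 is disjoint → start new block.
15:10–15:20 overlaps/touches 11:20–15:50 → extend to 11:20–15:50.
17:20–18:10 is disjoint → start new block.
17:50–18:00 overlaps/touches 17:20–18:10 → extend to 17:20–18:10.
18:40–20:20 is disjoint → start new block.
19:50–20:10 overlaps/touches 18:40–20:20 → extend to 18:40–20:20.

08:20–10:30, 11:20–15:50, 17:20–18:10, 18:40–20:20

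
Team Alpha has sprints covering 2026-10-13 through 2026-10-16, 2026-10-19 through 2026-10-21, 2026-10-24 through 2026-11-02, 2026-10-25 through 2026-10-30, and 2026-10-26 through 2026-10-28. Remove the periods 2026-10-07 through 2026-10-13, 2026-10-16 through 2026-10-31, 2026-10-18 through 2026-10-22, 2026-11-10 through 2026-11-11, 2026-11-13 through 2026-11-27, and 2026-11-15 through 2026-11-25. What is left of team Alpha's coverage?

2026-10-14 through 2026-10-15, 2026-11-01 through 2026-11-02

Merge the first list: 2026-10-13 through 2026-10-16, 2026-10-19 through 2026-10-21, 2026-10-24 through 2026-11-02.
Merge the second list: 2026-10-07 through 2026-10-13, 2026-10-16 through 2026-10-31, 2026-11-10 through 2026-11-11, 2026-11-13 through 2026-11-27.
2026-10-13 through 2026-10-16 \ B = 2026-10-14 through 2026-10-15.
2026-10-19 through 2026-10-21: entirely removed.
2026-10-24 through 2026-11-02 \ B = 2026-11-01 through 2026-11-02.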